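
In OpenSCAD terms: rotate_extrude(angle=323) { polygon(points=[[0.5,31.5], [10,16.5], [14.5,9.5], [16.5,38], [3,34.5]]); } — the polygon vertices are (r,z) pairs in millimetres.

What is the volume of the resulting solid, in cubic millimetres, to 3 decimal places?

Volume = 13731.330 mm³

Profile (r,z), 5 vertices: (0.5,31.5) (10,16.5) (14.5,9.5) (16.5,38) (3,34.5)
edge 0: (0.5,31.5)→(10,16.5)  cross = 0.5·16.5 − 10·31.5 = -306.7500; (r_i+r_j)·cross = 10.5·-306.7500 = -3220.8750
edge 1: (10,16.5)→(14.5,9.5)  cross = 10·9.5 − 14.5·16.5 = -144.2500; (r_i+r_j)·cross = 24.5·-144.2500 = -3534.1250
edge 2: (14.5,9.5)→(16.5,38)  cross = 14.5·38 − 16.5·9.5 = 394.2500; (r_i+r_j)·cross = 31·394.2500 = 12221.7500
edge 3: (16.5,38)→(3,34.5)  cross = 16.5·34.5 − 3·38 = 455.2500; (r_i+r_j)·cross = 19.5·455.2500 = 8877.3750
edge 4: (3,34.5)→(0.5,31.5)  cross = 3·31.5 − 0.5·34.5 = 77.2500; (r_i+r_j)·cross = 3.5·77.2500 = 270.3750
Σcross = 475.7500 → A = |Σcross|/2 = 237.8750 mm²
Σ(r_i+r_j)·cross = 14614.5000 → first moment M = |Σ|/6 = 2435.7500
R_c = M/A = 2435.7500/237.8750 = 10.2396 mm
θ = 323° = 5.637413 rad
V = θ·R_c·A = 5.637413·10.2396·237.8750 = 13731.330 mm³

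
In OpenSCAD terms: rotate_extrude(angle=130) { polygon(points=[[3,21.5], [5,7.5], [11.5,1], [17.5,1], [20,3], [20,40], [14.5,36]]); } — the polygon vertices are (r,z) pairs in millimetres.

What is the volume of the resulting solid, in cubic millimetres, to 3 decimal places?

Profile (r,z), 7 vertices: (3,21.5) (5,7.5) (11.5,1) (17.5,1) (20,3) (20,40) (14.5,36)
edge 0: (3,21.5)→(5,7.5)  cross = 3·7.5 − 5·21.5 = -85.0000; (r_i+r_j)·cross = 8·-85.0000 = -680.0000
edge 1: (5,7.5)→(11.5,1)  cross = 5·1 − 11.5·7.5 = -81.2500; (r_i+r_j)·cross = 16.5·-81.2500 = -1340.6250
edge 2: (11.5,1)→(17.5,1)  cross = 11.5·1 − 17.5·1 = -6.0000; (r_i+r_j)·cross = 29·-6.0000 = -174.0000
edge 3: (17.5,1)→(20,3)  cross = 17.5·3 − 20·1 = 32.5000; (r_i+r_j)·cross = 37.5·32.5000 = 1218.7500
edge 4: (20,3)→(20,40)  cross = 20·40 − 20·3 = 740.0000; (r_i+r_j)·cross = 40·740.0000 = 29600.0000
edge 5: (20,40)→(14.5,36)  cross = 20·36 − 14.5·40 = 140.0000; (r_i+r_j)·cross = 34.5·140.0000 = 4830.0000
edge 6: (14.5,36)→(3,21.5)  cross = 14.5·21.5 − 3·36 = 203.7500; (r_i+r_j)·cross = 17.5·203.7500 = 3565.6250
Σcross = 944.0000 → A = |Σcross|/2 = 472.0000 mm²
Σ(r_i+r_j)·cross = 37019.7500 → first moment M = |Σ|/6 = 6169.9583
R_c = M/A = 6169.9583/472.0000 = 13.0719 mm
θ = 130° = 2.268928 rad
V = θ·R_c·A = 2.268928·13.0719·472.0000 = 13999.191 mm³

Volume = 13999.191 mm³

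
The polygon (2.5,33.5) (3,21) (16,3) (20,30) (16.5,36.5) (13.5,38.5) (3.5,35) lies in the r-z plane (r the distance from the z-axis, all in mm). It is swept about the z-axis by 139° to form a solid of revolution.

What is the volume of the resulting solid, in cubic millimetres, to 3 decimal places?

Profile (r,z), 7 vertices: (2.5,33.5) (3,21) (16,3) (20,30) (16.5,36.5) (13.5,38.5) (3.5,35)
edge 0: (2.5,33.5)→(3,21)  cross = 2.5·21 − 3·33.5 = -48.0000; (r_i+r_j)·cross = 5.5·-48.0000 = -264.0000
edge 1: (3,21)→(16,3)  cross = 3·3 − 16·21 = -327.0000; (r_i+r_j)·cross = 19·-327.0000 = -6213.0000
edge 2: (16,3)→(20,30)  cross = 16·30 − 20·3 = 420.0000; (r_i+r_j)·cross = 36·420.0000 = 15120.0000
edge 3: (20,30)→(16.5,36.5)  cross = 20·36.5 − 16.5·30 = 235.0000; (r_i+r_j)·cross = 36.5·235.0000 = 8577.5000
edge 4: (16.5,36.5)→(13.5,38.5)  cross = 16.5·38.5 − 13.5·36.5 = 142.5000; (r_i+r_j)·cross = 30·142.5000 = 4275.0000
edge 5: (13.5,38.5)→(3.5,35)  cross = 13.5·35 − 3.5·38.5 = 337.7500; (r_i+r_j)·cross = 17·337.7500 = 5741.7500
edge 6: (3.5,35)→(2.5,33.5)  cross = 3.5·33.5 − 2.5·35 = 29.7500; (r_i+r_j)·cross = 6·29.7500 = 178.5000
Σcross = 790.0000 → A = |Σcross|/2 = 395.0000 mm²
Σ(r_i+r_j)·cross = 27415.7500 → first moment M = |Σ|/6 = 4569.2917
R_c = M/A = 4569.2917/395.0000 = 11.5678 mm
θ = 139° = 2.426008 rad
V = θ·R_c·A = 2.426008·11.5678·395.0000 = 11085.137 mm³

Volume = 11085.137 mm³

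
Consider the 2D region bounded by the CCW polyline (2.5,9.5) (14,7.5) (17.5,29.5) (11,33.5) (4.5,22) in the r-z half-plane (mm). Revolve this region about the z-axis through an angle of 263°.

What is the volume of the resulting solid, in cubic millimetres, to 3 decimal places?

Profile (r,z), 5 vertices: (2.5,9.5) (14,7.5) (17.5,29.5) (11,33.5) (4.5,22)
edge 0: (2.5,9.5)→(14,7.5)  cross = 2.5·7.5 − 14·9.5 = -114.2500; (r_i+r_j)·cross = 16.5·-114.2500 = -1885.1250
edge 1: (14,7.5)→(17.5,29.5)  cross = 14·29.5 − 17.5·7.5 = 281.7500; (r_i+r_j)·cross = 31.5·281.7500 = 8875.1250
edge 2: (17.5,29.5)→(11,33.5)  cross = 17.5·33.5 − 11·29.5 = 261.7500; (r_i+r_j)·cross = 28.5·261.7500 = 7459.8750
edge 3: (11,33.5)→(4.5,22)  cross = 11·22 − 4.5·33.5 = 91.2500; (r_i+r_j)·cross = 15.5·91.2500 = 1414.3750
edge 4: (4.5,22)→(2.5,9.5)  cross = 4.5·9.5 − 2.5·22 = -12.2500; (r_i+r_j)·cross = 7·-12.2500 = -85.7500
Σcross = 508.2500 → A = |Σcross|/2 = 254.1250 mm²
Σ(r_i+r_j)·cross = 15778.5000 → first moment M = |Σ|/6 = 2629.7500
R_c = M/A = 2629.7500/254.1250 = 10.3483 mm
θ = 263° = 4.590216 rad
V = θ·R_c·A = 4.590216·10.3483·254.1250 = 12071.120 mm³

Volume = 12071.120 mm³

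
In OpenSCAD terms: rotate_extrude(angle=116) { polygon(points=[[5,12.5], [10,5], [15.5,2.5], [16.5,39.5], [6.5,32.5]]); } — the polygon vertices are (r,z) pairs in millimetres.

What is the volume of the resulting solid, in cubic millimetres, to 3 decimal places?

Profile (r,z), 5 vertices: (5,12.5) (10,5) (15.5,2.5) (16.5,39.5) (6.5,32.5)
edge 0: (5,12.5)→(10,5)  cross = 5·5 − 10·12.5 = -100.0000; (r_i+r_j)·cross = 15·-100.0000 = -1500.0000
edge 1: (10,5)→(15.5,2.5)  cross = 10·2.5 − 15.5·5 = -52.5000; (r_i+r_j)·cross = 25.5·-52.5000 = -1338.7500
edge 2: (15.5,2.5)→(16.5,39.5)  cross = 15.5·39.5 − 16.5·2.5 = 571.0000; (r_i+r_j)·cross = 32·571.0000 = 18272.0000
edge 3: (16.5,39.5)→(6.5,32.5)  cross = 16.5·32.5 − 6.5·39.5 = 279.5000; (r_i+r_j)·cross = 23·279.5000 = 6428.5000
edge 4: (6.5,32.5)→(5,12.5)  cross = 6.5·12.5 − 5·32.5 = -81.2500; (r_i+r_j)·cross = 11.5·-81.2500 = -934.3750
Σcross = 616.7500 → A = |Σcross|/2 = 308.3750 mm²
Σ(r_i+r_j)·cross = 20927.3750 → first moment M = |Σ|/6 = 3487.8958
R_c = M/A = 3487.8958/308.3750 = 11.3106 mm
θ = 116° = 2.024582 rad
V = θ·R_c·A = 2.024582·11.3106·308.3750 = 7061.531 mm³

Volume = 7061.531 mm³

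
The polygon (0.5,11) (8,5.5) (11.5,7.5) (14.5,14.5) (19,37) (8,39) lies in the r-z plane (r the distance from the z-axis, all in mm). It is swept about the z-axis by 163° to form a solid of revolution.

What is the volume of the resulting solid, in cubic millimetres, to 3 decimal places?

Volume = 10460.056 mm³

Profile (r,z), 6 vertices: (0.5,11) (8,5.5) (11.5,7.5) (14.5,14.5) (19,37) (8,39)
edge 0: (0.5,11)→(8,5.5)  cross = 0.5·5.5 − 8·11 = -85.2500; (r_i+r_j)·cross = 8.5·-85.2500 = -724.6250
edge 1: (8,5.5)→(11.5,7.5)  cross = 8·7.5 − 11.5·5.5 = -3.2500; (r_i+r_j)·cross = 19.5·-3.2500 = -63.3750
edge 2: (11.5,7.5)→(14.5,14.5)  cross = 11.5·14.5 − 14.5·7.5 = 58.0000; (r_i+r_j)·cross = 26·58.0000 = 1508.0000
edge 3: (14.5,14.5)→(19,37)  cross = 14.5·37 − 19·14.5 = 261.0000; (r_i+r_j)·cross = 33.5·261.0000 = 8743.5000
edge 4: (19,37)→(8,39)  cross = 19·39 − 8·37 = 445.0000; (r_i+r_j)·cross = 27·445.0000 = 12015.0000
edge 5: (8,39)→(0.5,11)  cross = 8·11 − 0.5·39 = 68.5000; (r_i+r_j)·cross = 8.5·68.5000 = 582.2500
Σcross = 744.0000 → A = |Σcross|/2 = 372.0000 mm²
Σ(r_i+r_j)·cross = 22060.7500 → first moment M = |Σ|/6 = 3676.7917
R_c = M/A = 3676.7917/372.0000 = 9.8838 mm
θ = 163° = 2.844887 rad
V = θ·R_c·A = 2.844887·9.8838·372.0000 = 10460.056 mm³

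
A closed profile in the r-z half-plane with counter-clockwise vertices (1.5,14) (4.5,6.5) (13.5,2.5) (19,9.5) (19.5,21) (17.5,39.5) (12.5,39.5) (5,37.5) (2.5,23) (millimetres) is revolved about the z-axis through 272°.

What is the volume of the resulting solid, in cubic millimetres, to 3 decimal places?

Profile (r,z), 9 vertices: (1.5,14) (4.5,6.5) (13.5,2.5) (19,9.5) (19.5,21) (17.5,39.5) (12.5,39.5) (5,37.5) (2.5,23)
edge 0: (1.5,14)→(4.5,6.5)  cross = 1.5·6.5 − 4.5·14 = -53.2500; (r_i+r_j)·cross = 6·-53.2500 = -319.5000
edge 1: (4.5,6.5)→(13.5,2.5)  cross = 4.5·2.5 − 13.5·6.5 = -76.5000; (r_i+r_j)·cross = 18·-76.5000 = -1377.0000
edge 2: (13.5,2.5)→(19,9.5)  cross = 13.5·9.5 − 19·2.5 = 80.7500; (r_i+r_j)·cross = 32.5·80.7500 = 2624.3750
edge 3: (19,9.5)→(19.5,21)  cross = 19·21 − 19.5·9.5 = 213.7500; (r_i+r_j)·cross = 38.5·213.7500 = 8229.3750
edge 4: (19.5,21)→(17.5,39.5)  cross = 19.5·39.5 − 17.5·21 = 402.7500; (r_i+r_j)·cross = 37·402.7500 = 14901.7500
edge 5: (17.5,39.5)→(12.5,39.5)  cross = 17.5·39.5 − 12.5·39.5 = 197.5000; (r_i+r_j)·cross = 30·197.5000 = 5925.0000
edge 6: (12.5,39.5)→(5,37.5)  cross = 12.5·37.5 − 5·39.5 = 271.2500; (r_i+r_j)·cross = 17.5·271.2500 = 4746.8750
edge 7: (5,37.5)→(2.5,23)  cross = 5·23 − 2.5·37.5 = 21.2500; (r_i+r_j)·cross = 7.5·21.2500 = 159.3750
edge 8: (2.5,23)→(1.5,14)  cross = 2.5·14 − 1.5·23 = 0.5000; (r_i+r_j)·cross = 4·0.5000 = 2.0000
Σcross = 1058.0000 → A = |Σcross|/2 = 529.0000 mm²
Σ(r_i+r_j)·cross = 34892.2500 → first moment M = |Σ|/6 = 5815.3750
R_c = M/A = 5815.3750/529.0000 = 10.9931 mm
θ = 272° = 4.747296 rad
V = θ·R_c·A = 4.747296·10.9931·529.0000 = 27607.304 mm³

Volume = 27607.304 mm³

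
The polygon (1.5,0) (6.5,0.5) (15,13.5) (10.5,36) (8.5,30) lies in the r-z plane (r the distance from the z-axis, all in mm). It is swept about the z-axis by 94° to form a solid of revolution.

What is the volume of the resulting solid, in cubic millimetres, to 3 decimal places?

Volume = 3173.964 mm³

Profile (r,z), 5 vertices: (1.5,0) (6.5,0.5) (15,13.5) (10.5,36) (8.5,30)
edge 0: (1.5,0)→(6.5,0.5)  cross = 1.5·0.5 − 6.5·0 = 0.7500; (r_i+r_j)·cross = 8·0.7500 = 6.0000
edge 1: (6.5,0.5)→(15,13.5)  cross = 6.5·13.5 − 15·0.5 = 80.2500; (r_i+r_j)·cross = 21.5·80.2500 = 1725.3750
edge 2: (15,13.5)→(10.5,36)  cross = 15·36 − 10.5·13.5 = 398.2500; (r_i+r_j)·cross = 25.5·398.2500 = 10155.3750
edge 3: (10.5,36)→(8.5,30)  cross = 10.5·30 − 8.5·36 = 9.0000; (r_i+r_j)·cross = 19·9.0000 = 171.0000
edge 4: (8.5,30)→(1.5,0)  cross = 8.5·0 − 1.5·30 = -45.0000; (r_i+r_j)·cross = 10·-45.0000 = -450.0000
Σcross = 443.2500 → A = |Σcross|/2 = 221.6250 mm²
Σ(r_i+r_j)·cross = 11607.7500 → first moment M = |Σ|/6 = 1934.6250
R_c = M/A = 1934.6250/221.6250 = 8.7293 mm
θ = 94° = 1.640609 rad
V = θ·R_c·A = 1.640609·8.7293·221.6250 = 3173.964 mm³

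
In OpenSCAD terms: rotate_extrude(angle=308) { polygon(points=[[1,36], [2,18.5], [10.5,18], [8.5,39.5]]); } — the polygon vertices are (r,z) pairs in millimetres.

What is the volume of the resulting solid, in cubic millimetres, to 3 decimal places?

Volume = 4807.927 mm³

Profile (r,z), 4 vertices: (1,36) (2,18.5) (10.5,18) (8.5,39.5)
edge 0: (1,36)→(2,18.5)  cross = 1·18.5 − 2·36 = -53.5000; (r_i+r_j)·cross = 3·-53.5000 = -160.5000
edge 1: (2,18.5)→(10.5,18)  cross = 2·18 − 10.5·18.5 = -158.2500; (r_i+r_j)·cross = 12.5·-158.2500 = -1978.1250
edge 2: (10.5,18)→(8.5,39.5)  cross = 10.5·39.5 − 8.5·18 = 261.7500; (r_i+r_j)·cross = 19·261.7500 = 4973.2500
edge 3: (8.5,39.5)→(1,36)  cross = 8.5·36 − 1·39.5 = 266.5000; (r_i+r_j)·cross = 9.5·266.5000 = 2531.7500
Σcross = 316.5000 → A = |Σcross|/2 = 158.2500 mm²
Σ(r_i+r_j)·cross = 5366.3750 → first moment M = |Σ|/6 = 894.3958
R_c = M/A = 894.3958/158.2500 = 5.6518 mm
θ = 308° = 5.375614 rad
V = θ·R_c·A = 5.375614·5.6518·158.2500 = 4807.927 mm³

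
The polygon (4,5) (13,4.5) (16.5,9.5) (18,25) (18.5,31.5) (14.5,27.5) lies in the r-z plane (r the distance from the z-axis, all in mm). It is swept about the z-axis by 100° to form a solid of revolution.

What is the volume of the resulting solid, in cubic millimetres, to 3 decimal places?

Profile (r,z), 6 vertices: (4,5) (13,4.5) (16.5,9.5) (18,25) (18.5,31.5) (14.5,27.5)
edge 0: (4,5)→(13,4.5)  cross = 4·4.5 − 13·5 = -47.0000; (r_i+r_j)·cross = 17·-47.0000 = -799.0000
edge 1: (13,4.5)→(16.5,9.5)  cross = 13·9.5 − 16.5·4.5 = 49.2500; (r_i+r_j)·cross = 29.5·49.2500 = 1452.8750
edge 2: (16.5,9.5)→(18,25)  cross = 16.5·25 − 18·9.5 = 241.5000; (r_i+r_j)·cross = 34.5·241.5000 = 8331.7500
edge 3: (18,25)→(18.5,31.5)  cross = 18·31.5 − 18.5·25 = 104.5000; (r_i+r_j)·cross = 36.5·104.5000 = 3814.2500
edge 4: (18.5,31.5)→(14.5,27.5)  cross = 18.5·27.5 − 14.5·31.5 = 52.0000; (r_i+r_j)·cross = 33·52.0000 = 1716.0000
edge 5: (14.5,27.5)→(4,5)  cross = 14.5·5 − 4·27.5 = -37.5000; (r_i+r_j)·cross = 18.5·-37.5000 = -693.7500
Σcross = 362.7500 → A = |Σcross|/2 = 181.3750 mm²
Σ(r_i+r_j)·cross = 13822.1250 → first moment M = |Σ|/6 = 2303.6875
R_c = M/A = 2303.6875/181.3750 = 12.7012 mm
θ = 100° = 1.745329 rad
V = θ·R_c·A = 1.745329·12.7012·181.3750 = 4020.693 mm³

Volume = 4020.693 mm³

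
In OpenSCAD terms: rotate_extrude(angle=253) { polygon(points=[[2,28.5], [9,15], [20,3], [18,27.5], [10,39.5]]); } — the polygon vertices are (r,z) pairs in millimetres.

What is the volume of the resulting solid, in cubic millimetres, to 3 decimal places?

Profile (r,z), 5 vertices: (2,28.5) (9,15) (20,3) (18,27.5) (10,39.5)
edge 0: (2,28.5)→(9,15)  cross = 2·15 − 9·28.5 = -226.5000; (r_i+r_j)·cross = 11·-226.5000 = -2491.5000
edge 1: (9,15)→(20,3)  cross = 9·3 − 20·15 = -273.0000; (r_i+r_j)·cross = 29·-273.0000 = -7917.0000
edge 2: (20,3)→(18,27.5)  cross = 20·27.5 − 18·3 = 496.0000; (r_i+r_j)·cross = 38·496.0000 = 18848.0000
edge 3: (18,27.5)→(10,39.5)  cross = 18·39.5 − 10·27.5 = 436.0000; (r_i+r_j)·cross = 28·436.0000 = 12208.0000
edge 4: (10,39.5)→(2,28.5)  cross = 10·28.5 − 2·39.5 = 206.0000; (r_i+r_j)·cross = 12·206.0000 = 2472.0000
Σcross = 638.5000 → A = |Σcross|/2 = 319.2500 mm²
Σ(r_i+r_j)·cross = 23119.5000 → first moment M = |Σ|/6 = 3853.2500
R_c = M/A = 3853.2500/319.2500 = 12.0697 mm
θ = 253° = 4.415683 rad
V = θ·R_c·A = 4.415683·12.0697·319.2500 = 17014.731 mm³

Volume = 17014.731 mm³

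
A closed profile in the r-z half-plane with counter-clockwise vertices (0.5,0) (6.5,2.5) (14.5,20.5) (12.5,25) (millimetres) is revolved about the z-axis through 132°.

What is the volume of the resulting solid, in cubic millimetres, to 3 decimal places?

Profile (r,z), 4 vertices: (0.5,0) (6.5,2.5) (14.5,20.5) (12.5,25)
edge 0: (0.5,0)→(6.5,2.5)  cross = 0.5·2.5 − 6.5·0 = 1.2500; (r_i+r_j)·cross = 7·1.2500 = 8.7500
edge 1: (6.5,2.5)→(14.5,20.5)  cross = 6.5·20.5 − 14.5·2.5 = 97.0000; (r_i+r_j)·cross = 21·97.0000 = 2037.0000
edge 2: (14.5,20.5)→(12.5,25)  cross = 14.5·25 − 12.5·20.5 = 106.2500; (r_i+r_j)·cross = 27·106.2500 = 2868.7500
edge 3: (12.5,25)→(0.5,0)  cross = 12.5·0 − 0.5·25 = -12.5000; (r_i+r_j)·cross = 13·-12.5000 = -162.5000
Σcross = 192.0000 → A = |Σcross|/2 = 96.0000 mm²
Σ(r_i+r_j)·cross = 4752.0000 → first moment M = |Σ|/6 = 792.0000
R_c = M/A = 792.0000/96.0000 = 8.2500 mm
θ = 132° = 2.303835 rad
V = θ·R_c·A = 2.303835·8.2500·96.0000 = 1824.637 mm³

Volume = 1824.637 mm³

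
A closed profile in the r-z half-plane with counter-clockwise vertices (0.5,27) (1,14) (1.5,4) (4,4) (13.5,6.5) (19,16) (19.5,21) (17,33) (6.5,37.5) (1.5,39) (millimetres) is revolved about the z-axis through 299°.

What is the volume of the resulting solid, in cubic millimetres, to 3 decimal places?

Profile (r,z), 10 vertices: (0.5,27) (1,14) (1.5,4) (4,4) (13.5,6.5) (19,16) (19.5,21) (17,33) (6.5,37.5) (1.5,39)
edge 0: (0.5,27)→(1,14)  cross = 0.5·14 − 1·27 = -20.0000; (r_i+r_j)·cross = 1.5·-20.0000 = -30.0000
edge 1: (1,14)→(1.5,4)  cross = 1·4 − 1.5·14 = -17.0000; (r_i+r_j)·cross = 2.5·-17.0000 = -42.5000
edge 2: (1.5,4)→(4,4)  cross = 1.5·4 − 4·4 = -10.0000; (r_i+r_j)·cross = 5.5·-10.0000 = -55.0000
edge 3: (4,4)→(13.5,6.5)  cross = 4·6.5 − 13.5·4 = -28.0000; (r_i+r_j)·cross = 17.5·-28.0000 = -490.0000
edge 4: (13.5,6.5)→(19,16)  cross = 13.5·16 − 19·6.5 = 92.5000; (r_i+r_j)·cross = 32.5·92.5000 = 3006.2500
edge 5: (19,16)→(19.5,21)  cross = 19·21 − 19.5·16 = 87.0000; (r_i+r_j)·cross = 38.5·87.0000 = 3349.5000
edge 6: (19.5,21)→(17,33)  cross = 19.5·33 − 17·21 = 286.5000; (r_i+r_j)·cross = 36.5·286.5000 = 10457.2500
edge 7: (17,33)→(6.5,37.5)  cross = 17·37.5 − 6.5·33 = 423.0000; (r_i+r_j)·cross = 23.5·423.0000 = 9940.5000
edge 8: (6.5,37.5)→(1.5,39)  cross = 6.5·39 − 1.5·37.5 = 197.2500; (r_i+r_j)·cross = 8·197.2500 = 1578.0000
edge 9: (1.5,39)→(0.5,27)  cross = 1.5·27 − 0.5·39 = 21.0000; (r_i+r_j)·cross = 2·21.0000 = 42.0000
Σcross = 1032.2500 → A = |Σcross|/2 = 516.1250 mm²
Σ(r_i+r_j)·cross = 27756.0000 → first moment M = |Σ|/6 = 4626.0000
R_c = M/A = 4626.0000/516.1250 = 8.9629 mm
θ = 299° = 5.218534 rad
V = θ·R_c·A = 5.218534·8.9629·516.1250 = 24140.940 mm³

Volume = 24140.940 mm³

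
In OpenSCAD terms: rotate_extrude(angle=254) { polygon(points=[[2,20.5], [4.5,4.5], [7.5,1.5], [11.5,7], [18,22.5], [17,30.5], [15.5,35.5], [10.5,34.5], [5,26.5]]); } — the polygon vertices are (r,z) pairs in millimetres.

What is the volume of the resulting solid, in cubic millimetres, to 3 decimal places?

Volume = 14773.611 mm³

Profile (r,z), 9 vertices: (2,20.5) (4.5,4.5) (7.5,1.5) (11.5,7) (18,22.5) (17,30.5) (15.5,35.5) (10.5,34.5) (5,26.5)
edge 0: (2,20.5)→(4.5,4.5)  cross = 2·4.5 − 4.5·20.5 = -83.2500; (r_i+r_j)·cross = 6.5·-83.2500 = -541.1250
edge 1: (4.5,4.5)→(7.5,1.5)  cross = 4.5·1.5 − 7.5·4.5 = -27.0000; (r_i+r_j)·cross = 12·-27.0000 = -324.0000
edge 2: (7.5,1.5)→(11.5,7)  cross = 7.5·7 − 11.5·1.5 = 35.2500; (r_i+r_j)·cross = 19·35.2500 = 669.7500
edge 3: (11.5,7)→(18,22.5)  cross = 11.5·22.5 − 18·7 = 132.7500; (r_i+r_j)·cross = 29.5·132.7500 = 3916.1250
edge 4: (18,22.5)→(17,30.5)  cross = 18·30.5 − 17·22.5 = 166.5000; (r_i+r_j)·cross = 35·166.5000 = 5827.5000
edge 5: (17,30.5)→(15.5,35.5)  cross = 17·35.5 − 15.5·30.5 = 130.7500; (r_i+r_j)·cross = 32.5·130.7500 = 4249.3750
edge 6: (15.5,35.5)→(10.5,34.5)  cross = 15.5·34.5 − 10.5·35.5 = 162.0000; (r_i+r_j)·cross = 26·162.0000 = 4212.0000
edge 7: (10.5,34.5)→(5,26.5)  cross = 10.5·26.5 − 5·34.5 = 105.7500; (r_i+r_j)·cross = 15.5·105.7500 = 1639.1250
edge 8: (5,26.5)→(2,20.5)  cross = 5·20.5 − 2·26.5 = 49.5000; (r_i+r_j)·cross = 7·49.5000 = 346.5000
Σcross = 672.2500 → A = |Σcross|/2 = 336.1250 mm²
Σ(r_i+r_j)·cross = 19995.2500 → first moment M = |Σ|/6 = 3332.5417
R_c = M/A = 3332.5417/336.1250 = 9.9146 mm
θ = 254° = 4.433136 rad
V = θ·R_c·A = 4.433136·9.9146·336.1250 = 14773.611 mm³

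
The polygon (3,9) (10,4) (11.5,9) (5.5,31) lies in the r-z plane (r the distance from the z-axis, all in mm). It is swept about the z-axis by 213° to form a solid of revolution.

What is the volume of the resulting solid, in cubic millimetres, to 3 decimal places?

Profile (r,z), 4 vertices: (3,9) (10,4) (11.5,9) (5.5,31)
edge 0: (3,9)→(10,4)  cross = 3·4 − 10·9 = -78.0000; (r_i+r_j)·cross = 13·-78.0000 = -1014.0000
edge 1: (10,4)→(11.5,9)  cross = 10·9 − 11.5·4 = 44.0000; (r_i+r_j)·cross = 21.5·44.0000 = 946.0000
edge 2: (11.5,9)→(5.5,31)  cross = 11.5·31 − 5.5·9 = 307.0000; (r_i+r_j)·cross = 17·307.0000 = 5219.0000
edge 3: (5.5,31)→(3,9)  cross = 5.5·9 − 3·31 = -43.5000; (r_i+r_j)·cross = 8.5·-43.5000 = -369.7500
Σcross = 229.5000 → A = |Σcross|/2 = 114.7500 mm²
Σ(r_i+r_j)·cross = 4781.2500 → first moment M = |Σ|/6 = 796.8750
R_c = M/A = 796.8750/114.7500 = 6.9444 mm
θ = 213° = 3.717551 rad
V = θ·R_c·A = 3.717551·6.9444·114.7500 = 2962.424 mm³

Volume = 2962.424 mm³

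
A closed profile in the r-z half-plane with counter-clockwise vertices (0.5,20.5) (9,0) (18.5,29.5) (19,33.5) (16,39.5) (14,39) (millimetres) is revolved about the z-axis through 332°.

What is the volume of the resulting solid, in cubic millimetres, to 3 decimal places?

Profile (r,z), 6 vertices: (0.5,20.5) (9,0) (18.5,29.5) (19,33.5) (16,39.5) (14,39)
edge 0: (0.5,20.5)→(9,0)  cross = 0.5·0 − 9·20.5 = -184.5000; (r_i+r_j)·cross = 9.5·-184.5000 = -1752.7500
edge 1: (9,0)→(18.5,29.5)  cross = 9·29.5 − 18.5·0 = 265.5000; (r_i+r_j)·cross = 27.5·265.5000 = 7301.2500
edge 2: (18.5,29.5)→(19,33.5)  cross = 18.5·33.5 − 19·29.5 = 59.2500; (r_i+r_j)·cross = 37.5·59.2500 = 2221.8750
edge 3: (19,33.5)→(16,39.5)  cross = 19·39.5 − 16·33.5 = 214.5000; (r_i+r_j)·cross = 35·214.5000 = 7507.5000
edge 4: (16,39.5)→(14,39)  cross = 16·39 − 14·39.5 = 71.0000; (r_i+r_j)·cross = 30·71.0000 = 2130.0000
edge 5: (14,39)→(0.5,20.5)  cross = 14·20.5 − 0.5·39 = 267.5000; (r_i+r_j)·cross = 14.5·267.5000 = 3878.7500
Σcross = 693.2500 → A = |Σcross|/2 = 346.6250 mm²
Σ(r_i+r_j)·cross = 21286.6250 → first moment M = |Σ|/6 = 3547.7708
R_c = M/A = 3547.7708/346.6250 = 10.2352 mm
θ = 332° = 5.794493 rad
V = θ·R_c·A = 5.794493·10.2352·346.6250 = 20557.534 mm³

Volume = 20557.534 mm³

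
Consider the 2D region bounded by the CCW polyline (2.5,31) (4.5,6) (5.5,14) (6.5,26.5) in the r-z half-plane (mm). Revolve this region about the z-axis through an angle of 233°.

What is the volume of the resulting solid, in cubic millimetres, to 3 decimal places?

Volume = 882.964 mm³

Profile (r,z), 4 vertices: (2.5,31) (4.5,6) (5.5,14) (6.5,26.5)
edge 0: (2.5,31)→(4.5,6)  cross = 2.5·6 − 4.5·31 = -124.5000; (r_i+r_j)·cross = 7·-124.5000 = -871.5000
edge 1: (4.5,6)→(5.5,14)  cross = 4.5·14 − 5.5·6 = 30.0000; (r_i+r_j)·cross = 10·30.0000 = 300.0000
edge 2: (5.5,14)→(6.5,26.5)  cross = 5.5·26.5 − 6.5·14 = 54.7500; (r_i+r_j)·cross = 12·54.7500 = 657.0000
edge 3: (6.5,26.5)→(2.5,31)  cross = 6.5·31 − 2.5·26.5 = 135.2500; (r_i+r_j)·cross = 9·135.2500 = 1217.2500
Σcross = 95.5000 → A = |Σcross|/2 = 47.7500 mm²
Σ(r_i+r_j)·cross = 1302.7500 → first moment M = |Σ|/6 = 217.1250
R_c = M/A = 217.1250/47.7500 = 4.5471 mm
θ = 233° = 4.066617 rad
V = θ·R_c·A = 4.066617·4.5471·47.7500 = 882.964 mm³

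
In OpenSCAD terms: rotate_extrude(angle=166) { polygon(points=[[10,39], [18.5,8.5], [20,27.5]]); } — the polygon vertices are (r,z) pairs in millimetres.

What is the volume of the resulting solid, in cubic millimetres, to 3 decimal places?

Profile (r,z), 3 vertices: (10,39) (18.5,8.5) (20,27.5)
edge 0: (10,39)→(18.5,8.5)  cross = 10·8.5 − 18.5·39 = -636.5000; (r_i+r_j)·cross = 28.5·-636.5000 = -18140.2500
edge 1: (18.5,8.5)→(20,27.5)  cross = 18.5·27.5 − 20·8.5 = 338.7500; (r_i+r_j)·cross = 38.5·338.7500 = 13041.8750
edge 2: (20,27.5)→(10,39)  cross = 20·39 − 10·27.5 = 505.0000; (r_i+r_j)·cross = 30·505.0000 = 15150.0000
Σcross = 207.2500 → A = |Σcross|/2 = 103.6250 mm²
Σ(r_i+r_j)·cross = 10051.6250 → first moment M = |Σ|/6 = 1675.2708
R_c = M/A = 1675.2708/103.6250 = 16.1667 mm
θ = 166° = 2.897247 rad
V = θ·R_c·A = 2.897247·16.1667·103.6250 = 4853.673 mm³

Volume = 4853.673 mm³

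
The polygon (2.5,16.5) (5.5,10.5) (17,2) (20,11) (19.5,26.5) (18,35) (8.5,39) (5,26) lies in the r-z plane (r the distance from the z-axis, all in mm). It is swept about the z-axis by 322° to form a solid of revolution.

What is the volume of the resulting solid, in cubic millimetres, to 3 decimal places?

Profile (r,z), 8 vertices: (2.5,16.5) (5.5,10.5) (17,2) (20,11) (19.5,26.5) (18,35) (8.5,39) (5,26)
edge 0: (2.5,16.5)→(5.5,10.5)  cross = 2.5·10.5 − 5.5·16.5 = -64.5000; (r_i+r_j)·cross = 8·-64.5000 = -516.0000
edge 1: (5.5,10.5)→(17,2)  cross = 5.5·2 − 17·10.5 = -167.5000; (r_i+r_j)·cross = 22.5·-167.5000 = -3768.7500
edge 2: (17,2)→(20,11)  cross = 17·11 − 20·2 = 147.0000; (r_i+r_j)·cross = 37·147.0000 = 5439.0000
edge 3: (20,11)→(19.5,26.5)  cross = 20·26.5 − 19.5·11 = 315.5000; (r_i+r_j)·cross = 39.5·315.5000 = 12462.2500
edge 4: (19.5,26.5)→(18,35)  cross = 19.5·35 − 18·26.5 = 205.5000; (r_i+r_j)·cross = 37.5·205.5000 = 7706.2500
edge 5: (18,35)→(8.5,39)  cross = 18·39 − 8.5·35 = 404.5000; (r_i+r_j)·cross = 26.5·404.5000 = 10719.2500
edge 6: (8.5,39)→(5,26)  cross = 8.5·26 − 5·39 = 26.0000; (r_i+r_j)·cross = 13.5·26.0000 = 351.0000
edge 7: (5,26)→(2.5,16.5)  cross = 5·16.5 − 2.5·26 = 17.5000; (r_i+r_j)·cross = 7.5·17.5000 = 131.2500
Σcross = 884.0000 → A = |Σcross|/2 = 442.0000 mm²
Σ(r_i+r_j)·cross = 32524.2500 → first moment M = |Σ|/6 = 5420.7083
R_c = M/A = 5420.7083/442.0000 = 12.2640 mm
θ = 322° = 5.619960 rad
V = θ·R_c·A = 5.619960·12.2640·442.0000 = 30464.165 mm³

Volume = 30464.165 mm³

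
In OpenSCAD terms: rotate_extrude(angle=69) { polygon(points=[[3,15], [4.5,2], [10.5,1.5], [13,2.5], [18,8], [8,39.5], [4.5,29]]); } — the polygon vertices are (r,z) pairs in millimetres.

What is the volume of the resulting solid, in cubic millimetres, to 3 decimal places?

Volume = 3746.607 mm³

Profile (r,z), 7 vertices: (3,15) (4.5,2) (10.5,1.5) (13,2.5) (18,8) (8,39.5) (4.5,29)
edge 0: (3,15)→(4.5,2)  cross = 3·2 − 4.5·15 = -61.5000; (r_i+r_j)·cross = 7.5·-61.5000 = -461.2500
edge 1: (4.5,2)→(10.5,1.5)  cross = 4.5·1.5 − 10.5·2 = -14.2500; (r_i+r_j)·cross = 15·-14.2500 = -213.7500
edge 2: (10.5,1.5)→(13,2.5)  cross = 10.5·2.5 − 13·1.5 = 6.7500; (r_i+r_j)·cross = 23.5·6.7500 = 158.6250
edge 3: (13,2.5)→(18,8)  cross = 13·8 − 18·2.5 = 59.0000; (r_i+r_j)·cross = 31·59.0000 = 1829.0000
edge 4: (18,8)→(8,39.5)  cross = 18·39.5 − 8·8 = 647.0000; (r_i+r_j)·cross = 26·647.0000 = 16822.0000
edge 5: (8,39.5)→(4.5,29)  cross = 8·29 − 4.5·39.5 = 54.2500; (r_i+r_j)·cross = 12.5·54.2500 = 678.1250
edge 6: (4.5,29)→(3,15)  cross = 4.5·15 − 3·29 = -19.5000; (r_i+r_j)·cross = 7.5·-19.5000 = -146.2500
Σcross = 671.7500 → A = |Σcross|/2 = 335.8750 mm²
Σ(r_i+r_j)·cross = 18666.5000 → first moment M = |Σ|/6 = 3111.0833
R_c = M/A = 3111.0833/335.8750 = 9.2626 mm
θ = 69° = 1.204277 rad
V = θ·R_c·A = 1.204277·9.2626·335.8750 = 3746.607 mm³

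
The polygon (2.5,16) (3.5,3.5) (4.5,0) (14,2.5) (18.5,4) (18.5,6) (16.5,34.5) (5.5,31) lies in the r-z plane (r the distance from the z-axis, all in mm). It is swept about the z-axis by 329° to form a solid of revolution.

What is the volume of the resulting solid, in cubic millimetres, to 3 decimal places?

Volume = 26337.969 mm³

Profile (r,z), 8 vertices: (2.5,16) (3.5,3.5) (4.5,0) (14,2.5) (18.5,4) (18.5,6) (16.5,34.5) (5.5,31)
edge 0: (2.5,16)→(3.5,3.5)  cross = 2.5·3.5 − 3.5·16 = -47.2500; (r_i+r_j)·cross = 6·-47.2500 = -283.5000
edge 1: (3.5,3.5)→(4.5,0)  cross = 3.5·0 − 4.5·3.5 = -15.7500; (r_i+r_j)·cross = 8·-15.7500 = -126.0000
edge 2: (4.5,0)→(14,2.5)  cross = 4.5·2.5 − 14·0 = 11.2500; (r_i+r_j)·cross = 18.5·11.2500 = 208.1250
edge 3: (14,2.5)→(18.5,4)  cross = 14·4 − 18.5·2.5 = 9.7500; (r_i+r_j)·cross = 32.5·9.7500 = 316.8750
edge 4: (18.5,4)→(18.5,6)  cross = 18.5·6 − 18.5·4 = 37.0000; (r_i+r_j)·cross = 37·37.0000 = 1369.0000
edge 5: (18.5,6)→(16.5,34.5)  cross = 18.5·34.5 − 16.5·6 = 539.2500; (r_i+r_j)·cross = 35·539.2500 = 18873.7500
edge 6: (16.5,34.5)→(5.5,31)  cross = 16.5·31 − 5.5·34.5 = 321.7500; (r_i+r_j)·cross = 22·321.7500 = 7078.5000
edge 7: (5.5,31)→(2.5,16)  cross = 5.5·16 − 2.5·31 = 10.5000; (r_i+r_j)·cross = 8·10.5000 = 84.0000
Σcross = 866.5000 → A = |Σcross|/2 = 433.2500 mm²
Σ(r_i+r_j)·cross = 27520.7500 → first moment M = |Σ|/6 = 4586.7917
R_c = M/A = 4586.7917/433.2500 = 10.5869 mm
θ = 329° = 5.742133 rad
V = θ·R_c·A = 5.742133·10.5869·433.2500 = 26337.969 mm³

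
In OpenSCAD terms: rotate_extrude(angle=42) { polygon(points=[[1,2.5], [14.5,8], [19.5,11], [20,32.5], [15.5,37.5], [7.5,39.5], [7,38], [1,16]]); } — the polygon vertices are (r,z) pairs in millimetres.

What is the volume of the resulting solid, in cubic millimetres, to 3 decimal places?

Profile (r,z), 8 vertices: (1,2.5) (14.5,8) (19.5,11) (20,32.5) (15.5,37.5) (7.5,39.5) (7,38) (1,16)
edge 0: (1,2.5)→(14.5,8)  cross = 1·8 − 14.5·2.5 = -28.2500; (r_i+r_j)·cross = 15.5·-28.2500 = -437.8750
edge 1: (14.5,8)→(19.5,11)  cross = 14.5·11 − 19.5·8 = 3.5000; (r_i+r_j)·cross = 34·3.5000 = 119.0000
edge 2: (19.5,11)→(20,32.5)  cross = 19.5·32.5 − 20·11 = 413.7500; (r_i+r_j)·cross = 39.5·413.7500 = 16343.1250
edge 3: (20,32.5)→(15.5,37.5)  cross = 20·37.5 − 15.5·32.5 = 246.2500; (r_i+r_j)·cross = 35.5·246.2500 = 8741.8750
edge 4: (15.5,37.5)→(7.5,39.5)  cross = 15.5·39.5 − 7.5·37.5 = 331.0000; (r_i+r_j)·cross = 23·331.0000 = 7613.0000
edge 5: (7.5,39.5)→(7,38)  cross = 7.5·38 − 7·39.5 = 8.5000; (r_i+r_j)·cross = 14.5·8.5000 = 123.2500
edge 6: (7,38)→(1,16)  cross = 7·16 − 1·38 = 74.0000; (r_i+r_j)·cross = 8·74.0000 = 592.0000
edge 7: (1,16)→(1,2.5)  cross = 1·2.5 − 1·16 = -13.5000; (r_i+r_j)·cross = 2·-13.5000 = -27.0000
Σcross = 1035.2500 → A = |Σcross|/2 = 517.6250 mm²
Σ(r_i+r_j)·cross = 33067.3750 → first moment M = |Σ|/6 = 5511.2292
R_c = M/A = 5511.2292/517.6250 = 10.6471 mm
θ = 42° = 0.733038 rad
V = θ·R_c·A = 0.733038·10.6471·517.6250 = 4039.942 mm³

Volume = 4039.942 mm³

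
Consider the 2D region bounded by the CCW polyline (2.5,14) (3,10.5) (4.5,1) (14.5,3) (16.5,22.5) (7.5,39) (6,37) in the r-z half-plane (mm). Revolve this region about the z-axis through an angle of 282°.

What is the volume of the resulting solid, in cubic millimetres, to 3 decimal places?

Volume = 16447.725 mm³

Profile (r,z), 7 vertices: (2.5,14) (3,10.5) (4.5,1) (14.5,3) (16.5,22.5) (7.5,39) (6,37)
edge 0: (2.5,14)→(3,10.5)  cross = 2.5·10.5 − 3·14 = -15.7500; (r_i+r_j)·cross = 5.5·-15.7500 = -86.6250
edge 1: (3,10.5)→(4.5,1)  cross = 3·1 − 4.5·10.5 = -44.2500; (r_i+r_j)·cross = 7.5·-44.2500 = -331.8750
edge 2: (4.5,1)→(14.5,3)  cross = 4.5·3 − 14.5·1 = -1.0000; (r_i+r_j)·cross = 19·-1.0000 = -19.0000
edge 3: (14.5,3)→(16.5,22.5)  cross = 14.5·22.5 − 16.5·3 = 276.7500; (r_i+r_j)·cross = 31·276.7500 = 8579.2500
edge 4: (16.5,22.5)→(7.5,39)  cross = 16.5·39 − 7.5·22.5 = 474.7500; (r_i+r_j)·cross = 24·474.7500 = 11394.0000
edge 5: (7.5,39)→(6,37)  cross = 7.5·37 − 6·39 = 43.5000; (r_i+r_j)·cross = 13.5·43.5000 = 587.2500
edge 6: (6,37)→(2.5,14)  cross = 6·14 − 2.5·37 = -8.5000; (r_i+r_j)·cross = 8.5·-8.5000 = -72.2500
Σcross = 725.5000 → A = |Σcross|/2 = 362.7500 mm²
Σ(r_i+r_j)·cross = 20050.7500 → first moment M = |Σ|/6 = 3341.7917
R_c = M/A = 3341.7917/362.7500 = 9.2124 mm
θ = 282° = 4.921828 rad
V = θ·R_c·A = 4.921828·9.2124·362.7500 = 16447.725 mm³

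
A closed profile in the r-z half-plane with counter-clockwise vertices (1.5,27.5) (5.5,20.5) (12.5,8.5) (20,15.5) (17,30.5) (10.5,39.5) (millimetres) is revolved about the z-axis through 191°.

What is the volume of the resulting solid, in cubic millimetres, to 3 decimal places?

Volume = 11884.903 mm³

Profile (r,z), 6 vertices: (1.5,27.5) (5.5,20.5) (12.5,8.5) (20,15.5) (17,30.5) (10.5,39.5)
edge 0: (1.5,27.5)→(5.5,20.5)  cross = 1.5·20.5 − 5.5·27.5 = -120.5000; (r_i+r_j)·cross = 7·-120.5000 = -843.5000
edge 1: (5.5,20.5)→(12.5,8.5)  cross = 5.5·8.5 − 12.5·20.5 = -209.5000; (r_i+r_j)·cross = 18·-209.5000 = -3771.0000
edge 2: (12.5,8.5)→(20,15.5)  cross = 12.5·15.5 − 20·8.5 = 23.7500; (r_i+r_j)·cross = 32.5·23.7500 = 771.8750
edge 3: (20,15.5)→(17,30.5)  cross = 20·30.5 − 17·15.5 = 346.5000; (r_i+r_j)·cross = 37·346.5000 = 12820.5000
edge 4: (17,30.5)→(10.5,39.5)  cross = 17·39.5 − 10.5·30.5 = 351.2500; (r_i+r_j)·cross = 27.5·351.2500 = 9659.3750
edge 5: (10.5,39.5)→(1.5,27.5)  cross = 10.5·27.5 − 1.5·39.5 = 229.5000; (r_i+r_j)·cross = 12·229.5000 = 2754.0000
Σcross = 621.0000 → A = |Σcross|/2 = 310.5000 mm²
Σ(r_i+r_j)·cross = 21391.2500 → first moment M = |Σ|/6 = 3565.2083
R_c = M/A = 3565.2083/310.5000 = 11.4822 mm
θ = 191° = 3.333579 rad
V = θ·R_c·A = 3.333579·11.4822·310.5000 = 11884.903 mm³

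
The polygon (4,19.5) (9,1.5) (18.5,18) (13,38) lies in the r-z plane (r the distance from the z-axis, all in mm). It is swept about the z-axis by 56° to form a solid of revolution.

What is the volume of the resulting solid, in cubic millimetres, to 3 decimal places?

Profile (r,z), 4 vertices: (4,19.5) (9,1.5) (18.5,18) (13,38)
edge 0: (4,19.5)→(9,1.5)  cross = 4·1.5 − 9·19.5 = -169.5000; (r_i+r_j)·cross = 13·-169.5000 = -2203.5000
edge 1: (9,1.5)→(18.5,18)  cross = 9·18 − 18.5·1.5 = 134.2500; (r_i+r_j)·cross = 27.5·134.2500 = 3691.8750
edge 2: (18.5,18)→(13,38)  cross = 18.5·38 − 13·18 = 469.0000; (r_i+r_j)·cross = 31.5·469.0000 = 14773.5000
edge 3: (13,38)→(4,19.5)  cross = 13·19.5 − 4·38 = 101.5000; (r_i+r_j)·cross = 17·101.5000 = 1725.5000
Σcross = 535.2500 → A = |Σcross|/2 = 267.6250 mm²
Σ(r_i+r_j)·cross = 17987.3750 → first moment M = |Σ|/6 = 2997.8958
R_c = M/A = 2997.8958/267.6250 = 11.2019 mm
θ = 56° = 0.977384 rad
V = θ·R_c·A = 0.977384·11.2019·267.6250 = 2930.097 mm³

Volume = 2930.097 mm³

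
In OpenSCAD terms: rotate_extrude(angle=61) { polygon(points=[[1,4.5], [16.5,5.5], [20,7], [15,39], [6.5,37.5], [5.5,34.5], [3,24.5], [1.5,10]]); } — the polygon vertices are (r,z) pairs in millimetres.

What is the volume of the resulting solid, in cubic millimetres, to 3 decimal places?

Profile (r,z), 8 vertices: (1,4.5) (16.5,5.5) (20,7) (15,39) (6.5,37.5) (5.5,34.5) (3,24.5) (1.5,10)
edge 0: (1,4.5)→(16.5,5.5)  cross = 1·5.5 − 16.5·4.5 = -68.7500; (r_i+r_j)·cross = 17.5·-68.7500 = -1203.1250
edge 1: (16.5,5.5)→(20,7)  cross = 16.5·7 − 20·5.5 = 5.5000; (r_i+r_j)·cross = 36.5·5.5000 = 200.7500
edge 2: (20,7)→(15,39)  cross = 20·39 − 15·7 = 675.0000; (r_i+r_j)·cross = 35·675.0000 = 23625.0000
edge 3: (15,39)→(6.5,37.5)  cross = 15·37.5 − 6.5·39 = 309.0000; (r_i+r_j)·cross = 21.5·309.0000 = 6643.5000
edge 4: (6.5,37.5)→(5.5,34.5)  cross = 6.5·34.5 − 5.5·37.5 = 18.0000; (r_i+r_j)·cross = 12·18.0000 = 216.0000
edge 5: (5.5,34.5)→(3,24.5)  cross = 5.5·24.5 − 3·34.5 = 31.2500; (r_i+r_j)·cross = 8.5·31.2500 = 265.6250
edge 6: (3,24.5)→(1.5,10)  cross = 3·10 − 1.5·24.5 = -6.7500; (r_i+r_j)·cross = 4.5·-6.7500 = -30.3750
edge 7: (1.5,10)→(1,4.5)  cross = 1.5·4.5 − 1·10 = -3.2500; (r_i+r_j)·cross = 2.5·-3.2500 = -8.1250
Σcross = 960.0000 → A = |Σcross|/2 = 480.0000 mm²
Σ(r_i+r_j)·cross = 29709.2500 → first moment M = |Σ|/6 = 4951.5417
R_c = M/A = 4951.5417/480.0000 = 10.3157 mm
θ = 61° = 1.064651 rad
V = θ·R_c·A = 1.064651·10.3157·480.0000 = 5271.663 mm³

Volume = 5271.663 mm³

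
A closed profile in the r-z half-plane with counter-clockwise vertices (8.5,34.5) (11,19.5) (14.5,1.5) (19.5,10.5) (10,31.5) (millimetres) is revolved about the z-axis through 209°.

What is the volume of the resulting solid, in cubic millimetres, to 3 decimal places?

Volume = 5882.890 mm³

Profile (r,z), 5 vertices: (8.5,34.5) (11,19.5) (14.5,1.5) (19.5,10.5) (10,31.5)
edge 0: (8.5,34.5)→(11,19.5)  cross = 8.5·19.5 − 11·34.5 = -213.7500; (r_i+r_j)·cross = 19.5·-213.7500 = -4168.1250
edge 1: (11,19.5)→(14.5,1.5)  cross = 11·1.5 − 14.5·19.5 = -266.2500; (r_i+r_j)·cross = 25.5·-266.2500 = -6789.3750
edge 2: (14.5,1.5)→(19.5,10.5)  cross = 14.5·10.5 − 19.5·1.5 = 123.0000; (r_i+r_j)·cross = 34·123.0000 = 4182.0000
edge 3: (19.5,10.5)→(10,31.5)  cross = 19.5·31.5 − 10·10.5 = 509.2500; (r_i+r_j)·cross = 29.5·509.2500 = 15022.8750
edge 4: (10,31.5)→(8.5,34.5)  cross = 10·34.5 − 8.5·31.5 = 77.2500; (r_i+r_j)·cross = 18.5·77.2500 = 1429.1250
Σcross = 229.5000 → A = |Σcross|/2 = 114.7500 mm²
Σ(r_i+r_j)·cross = 9676.5000 → first moment M = |Σ|/6 = 1612.7500
R_c = M/A = 1612.7500/114.7500 = 14.0545 mm
θ = 209° = 3.647738 rad
V = θ·R_c·A = 3.647738·14.0545·114.7500 = 5882.890 mm³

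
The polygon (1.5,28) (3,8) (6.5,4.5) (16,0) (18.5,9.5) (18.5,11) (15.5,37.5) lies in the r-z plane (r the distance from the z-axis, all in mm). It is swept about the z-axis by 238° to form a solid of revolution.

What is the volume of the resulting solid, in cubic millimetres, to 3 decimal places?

Volume = 19504.734 mm³

Profile (r,z), 7 vertices: (1.5,28) (3,8) (6.5,4.5) (16,0) (18.5,9.5) (18.5,11) (15.5,37.5)
edge 0: (1.5,28)→(3,8)  cross = 1.5·8 − 3·28 = -72.0000; (r_i+r_j)·cross = 4.5·-72.0000 = -324.0000
edge 1: (3,8)→(6.5,4.5)  cross = 3·4.5 − 6.5·8 = -38.5000; (r_i+r_j)·cross = 9.5·-38.5000 = -365.7500
edge 2: (6.5,4.5)→(16,0)  cross = 6.5·0 − 16·4.5 = -72.0000; (r_i+r_j)·cross = 22.5·-72.0000 = -1620.0000
edge 3: (16,0)→(18.5,9.5)  cross = 16·9.5 − 18.5·0 = 152.0000; (r_i+r_j)·cross = 34.5·152.0000 = 5244.0000
edge 4: (18.5,9.5)→(18.5,11)  cross = 18.5·11 − 18.5·9.5 = 27.7500; (r_i+r_j)·cross = 37·27.7500 = 1026.7500
edge 5: (18.5,11)→(15.5,37.5)  cross = 18.5·37.5 − 15.5·11 = 523.2500; (r_i+r_j)·cross = 34·523.2500 = 17790.5000
edge 6: (15.5,37.5)→(1.5,28)  cross = 15.5·28 − 1.5·37.5 = 377.7500; (r_i+r_j)·cross = 17·377.7500 = 6421.7500
Σcross = 898.2500 → A = |Σcross|/2 = 449.1250 mm²
Σ(r_i+r_j)·cross = 28173.2500 → first moment M = |Σ|/6 = 4695.5417
R_c = M/A = 4695.5417/449.1250 = 10.4549 mm
θ = 238° = 4.153884 rad
V = θ·R_c·A = 4.153884·10.4549·449.1250 = 19504.734 mm³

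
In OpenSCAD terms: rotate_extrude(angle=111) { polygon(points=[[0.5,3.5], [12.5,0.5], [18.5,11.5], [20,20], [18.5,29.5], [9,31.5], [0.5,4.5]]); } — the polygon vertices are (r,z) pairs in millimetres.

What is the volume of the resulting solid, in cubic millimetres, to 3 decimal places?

Volume = 8531.614 mm³

Profile (r,z), 7 vertices: (0.5,3.5) (12.5,0.5) (18.5,11.5) (20,20) (18.5,29.5) (9,31.5) (0.5,4.5)
edge 0: (0.5,3.5)→(12.5,0.5)  cross = 0.5·0.5 − 12.5·3.5 = -43.5000; (r_i+r_j)·cross = 13·-43.5000 = -565.5000
edge 1: (12.5,0.5)→(18.5,11.5)  cross = 12.5·11.5 − 18.5·0.5 = 134.5000; (r_i+r_j)·cross = 31·134.5000 = 4169.5000
edge 2: (18.5,11.5)→(20,20)  cross = 18.5·20 − 20·11.5 = 140.0000; (r_i+r_j)·cross = 38.5·140.0000 = 5390.0000
edge 3: (20,20)→(18.5,29.5)  cross = 20·29.5 − 18.5·20 = 220.0000; (r_i+r_j)·cross = 38.5·220.0000 = 8470.0000
edge 4: (18.5,29.5)→(9,31.5)  cross = 18.5·31.5 − 9·29.5 = 317.2500; (r_i+r_j)·cross = 27.5·317.2500 = 8724.3750
edge 5: (9,31.5)→(0.5,4.5)  cross = 9·4.5 − 0.5·31.5 = 24.7500; (r_i+r_j)·cross = 9.5·24.7500 = 235.1250
edge 6: (0.5,4.5)→(0.5,3.5)  cross = 0.5·3.5 − 0.5·4.5 = -0.5000; (r_i+r_j)·cross = 1·-0.5000 = -0.5000
Σcross = 792.5000 → A = |Σcross|/2 = 396.2500 mm²
Σ(r_i+r_j)·cross = 26423.0000 → first moment M = |Σ|/6 = 4403.8333
R_c = M/A = 4403.8333/396.2500 = 11.1138 mm
θ = 111° = 1.937315 rad
V = θ·R_c·A = 1.937315·11.1138·396.2500 = 8531.614 mm³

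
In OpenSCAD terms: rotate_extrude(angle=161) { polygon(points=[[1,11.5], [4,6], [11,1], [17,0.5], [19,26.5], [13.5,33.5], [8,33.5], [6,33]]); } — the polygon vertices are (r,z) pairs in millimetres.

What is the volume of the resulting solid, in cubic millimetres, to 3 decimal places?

Volume = 13384.286 mm³

Profile (r,z), 8 vertices: (1,11.5) (4,6) (11,1) (17,0.5) (19,26.5) (13.5,33.5) (8,33.5) (6,33)
edge 0: (1,11.5)→(4,6)  cross = 1·6 − 4·11.5 = -40.0000; (r_i+r_j)·cross = 5·-40.0000 = -200.0000
edge 1: (4,6)→(11,1)  cross = 4·1 − 11·6 = -62.0000; (r_i+r_j)·cross = 15·-62.0000 = -930.0000
edge 2: (11,1)→(17,0.5)  cross = 11·0.5 − 17·1 = -11.5000; (r_i+r_j)·cross = 28·-11.5000 = -322.0000
edge 3: (17,0.5)→(19,26.5)  cross = 17·26.5 − 19·0.5 = 441.0000; (r_i+r_j)·cross = 36·441.0000 = 15876.0000
edge 4: (19,26.5)→(13.5,33.5)  cross = 19·33.5 − 13.5·26.5 = 278.7500; (r_i+r_j)·cross = 32.5·278.7500 = 9059.3750
edge 5: (13.5,33.5)→(8,33.5)  cross = 13.5·33.5 − 8·33.5 = 184.2500; (r_i+r_j)·cross = 21.5·184.2500 = 3961.3750
edge 6: (8,33.5)→(6,33)  cross = 8·33 − 6·33.5 = 63.0000; (r_i+r_j)·cross = 14·63.0000 = 882.0000
edge 7: (6,33)→(1,11.5)  cross = 6·11.5 − 1·33 = 36.0000; (r_i+r_j)·cross = 7·36.0000 = 252.0000
Σcross = 889.5000 → A = |Σcross|/2 = 444.7500 mm²
Σ(r_i+r_j)·cross = 28578.7500 → first moment M = |Σ|/6 = 4763.1250
R_c = M/A = 4763.1250/444.7500 = 10.7097 mm
θ = 161° = 2.809980 rad
V = θ·R_c·A = 2.809980·10.7097·444.7500 = 13384.286 mm³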